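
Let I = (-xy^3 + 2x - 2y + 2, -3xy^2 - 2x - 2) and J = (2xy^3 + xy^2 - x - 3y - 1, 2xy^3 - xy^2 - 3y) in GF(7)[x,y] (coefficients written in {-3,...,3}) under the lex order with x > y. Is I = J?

Yes, the ideals are equal.

For a fixed monomial order, each ideal has a unique reduced Gröbner basis; comparing bases decides equality.
Buchberger on the first generating set:
f_1 = -xy^3 + 2x - 2y + 2, LT = xy^3.
f_2 = -3xy^2 - 2x - 2, LT = xy^2.

S(f_1,f_2): lcm = xy^3. S = -3xy - 2x - y - 2.
  leading term xy: no divisor's leading term divides it; move -3xy to the remainder.
  leading term x: no divisor's leading term divides it; move -2x to the remainder.
  leading term y: no divisor's leading term divides it; move -y to the remainder.
  leading term 1: no divisor's leading term divides it; move -2 to the remainder.
  remainder -3xy - 2x - y - 2 ≠ 0; add g_3 = -3xy - 2x - y - 2 to the basis.

S(f_1,g_3): lcm = xy^3. S = -3xy^2 - 2x + 2y^3 - 3y^2 + 2y - 2.
  leading term xy^2: subtract (1)·f_2 from -3xy^2 - 2x + 2y^3 - 3y^2 + 2y - 2 → 2y^3 - 3y^2 + 2y
  leading term y^3: no divisor's leading term divides it; move 2y^3 to the remainder.
  leading term y^2: no divisor's leading term divides it; move -3y^2 to the remainder.
  leading term y: no divisor's leading term divides it; move 2y to the remainder.
  remainder 2y^3 - 3y^2 + 2y ≠ 0; add g_4 = 2y^3 - 3y^2 + 2y to the basis.

S(f_2,g_3): lcm = xy^2. S = -3xy + 3x + 2y^2 - 3y + 3.
  leading term xy: subtract (1)·g_3 from -3xy + 3x + 2y^2 - 3y + 3 → -2x + 2y^2 - 2y - 2
  leading term x: no divisor's leading term divides it; move -2x to the remainder.
  leading term y^2: no divisor's leading term divides it; move 2y^2 to the remainder.
  leading term y: no divisor's leading term divides it; move -2y to the remainder.
  leading term 1: no divisor's leading term divides it; move -2 to the remainder.
  remainder -2x + 2y^2 - 2y - 2 ≠ 0; add g_5 = -2x + 2y^2 - 2y - 2 to the basis.

The other S-polynomials (S(f_1,g_4), S(f_2,g_4), S(g_3,g_4), S(f_1,g_5), S(f_2,g_5), S(g_3,g_5), S(g_4,g_5)) all reduce to 0 modulo the current basis, so we have a Gröbner basis.
Inter-reduce: drop elements whose leading term is divisible by another's, tail-reduce, and make monic.
Reduced Gröbner basis: {x - y^2 + y + 1, y^3 + 2y^2 + y}.

Buchberger on the second generating set:
h_1 = 2xy^3 + xy^2 - x - 3y - 1, LT = xy^3.
h_2 = 2xy^3 - xy^2 - 3y, LT = xy^3.

S(h_1,h_2): lcm = xy^3. S = xy^2 + 3x + 3.
  leading term xy^2: no divisor's leading term divides it; move xy^2 to the remainder.
  leading term x: no divisor's leading term divides it; move 3x to the remainder.
  leading term 1: no divisor's leading term divides it; move 3 to the remainder.
  remainder xy^2 + 3x + 3 ≠ 0; add k_3 = xy^2 + 3x + 3 to the basis.

S(h_1,k_3): lcm = xy^3. S = -3xy^2 - 3xy + 3x - y + 3.
  leading term xy^2: subtract (-3)·k_3 from -3xy^2 - 3xy + 3x - y + 3 → -3xy - 2x - y - 2
  leading term xy: no divisor's leading term divides it; move -3xy to the remainder.
  leading term x: no divisor's leading term divides it; move -2x to the remainder.
  leading term y: no divisor's leading term divides it; move -y to the remainder.
  leading term 1: no divisor's leading term divides it; move -2 to the remainder.
  remainder -3xy - 2x - y - 2 ≠ 0; add k_4 = -3xy - 2x - y - 2 to the basis.

S(h_1,k_4): lcm = xy^3. S = xy^2 + 3x + 2y^3 - 3y^2 + 2y + 3.
  leading term xy^2: subtract (1)·k_3 from xy^2 + 3x + 2y^3 - 3y^2 + 2y + 3 → 2y^3 - 3y^2 + 2y
  leading term y^3: no divisor's leading term divides it; move 2y^3 to the remainder.
  leading term y^2: no divisor's leading term divides it; move -3y^2 to the remainder.
  leading term y: no divisor's leading term divides it; move 2y to the remainder.
  remainder 2y^3 - 3y^2 + 2y ≠ 0; add k_5 = 2y^3 - 3y^2 + 2y to the basis.

S(k_3,k_4): lcm = xy^2. S = -3xy + 3x + 2y^2 - 3y + 3.
  leading term xy: subtract (1)·k_4 from -3xy + 3x + 2y^2 - 3y + 3 → -2x + 2y^2 - 2y - 2
  leading term x: no divisor's leading term divides it; move -2x to the remainder.
  leading term y^2: no divisor's leading term divides it; move 2y^2 to the remainder.
  leading term y: no divisor's leading term divides it; move -2y to the remainder.
  leading term 1: no divisor's leading term divides it; move -2 to the remainder.
  remainder -2x + 2y^2 - 2y - 2 ≠ 0; add k_6 = -2x + 2y^2 - 2y - 2 to the basis.

The other S-polynomials (S(h_2,k_3), S(h_2,k_4), S(h_1,k_5), S(h_2,k_5), S(k_3,k_5), S(k_4,k_5), S(h_1,k_6), S(h_2,k_6), S(k_3,k_6), S(k_4,k_6), S(k_5,k_6)) all reduce to 0 modulo the current basis, so we have a Gröbner basis.
Inter-reduce: drop elements whose leading term is divisible by another's, tail-reduce, and make monic.
Reduced Gröbner basis: {x - y^2 + y + 1, y^3 + 2y^2 + y}.

These coincide, so the ideals are equal.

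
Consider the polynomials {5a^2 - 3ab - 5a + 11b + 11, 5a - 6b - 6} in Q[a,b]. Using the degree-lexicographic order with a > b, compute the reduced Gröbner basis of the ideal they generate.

This is the nonlinear analogue of row-reducing a linear system.

f_1 = 5a^2 - 3ab - 5a + 11b + 11, LT = a^2.
f_2 = 5a - 6b - 6, LT = a.

S(f_1,f_2): lcm = a^2. S = 3/5ab + 1/5a + 11/5b + 11/5.
  leading term ab: subtract (3/25b)·f_2 from 3/5ab + 1/5a + 11/5b + 11/5 → 18/25b^2 + 1/5a + 73/25b + 11/5
  leading term b^2: no divisor's leading term divides it; move 18/25b^2 to the remainder.
  leading term a: subtract (1/25)·f_2 from 1/5a + 73/25b + 11/5 → 79/25b + 61/25
  leading term b: no divisor's leading term divides it; move 79/25b to the remainder.
  leading term 1: no divisor's leading term divides it; move 61/25 to the remainder.
  remainder 18/25b^2 + 79/25b + 61/25 ≠ 0; add g_3 = 18/25b^2 + 79/25b + 61/25 to the basis.

S(f_1,g_3): leading monomials are coprime, so the S-polynomial reduces to 0 (Buchberger's first criterion).
S(f_2,g_3): leading monomials are coprime, so the S-polynomial reduces to 0 (Buchberger's first criterion).
Every S-polynomial of the final basis reduces to 0, so we have a Gröbner basis.
Inter-reduce: drop elements whose leading term is divisible by another's, tail-reduce, and make monic.

G = {b^2 + 79/18b + 61/18, a - 6/5b - 6/5}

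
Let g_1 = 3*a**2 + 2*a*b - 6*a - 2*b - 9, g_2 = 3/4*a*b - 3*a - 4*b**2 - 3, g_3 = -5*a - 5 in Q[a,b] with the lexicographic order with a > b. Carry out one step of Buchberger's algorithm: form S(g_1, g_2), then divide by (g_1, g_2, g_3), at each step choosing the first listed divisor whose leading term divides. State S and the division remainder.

lcm(LM(g_1), LM(g_2)) = a**2*b.
S = (lcm/LT(g_1))·g_1 − (lcm/LT(g_2))·g_2 = 4*a**2 + 6*a*b**2 - 2*a*b + 4*a - 2/3*b**2 - 3*b.
Reduce S modulo (g_1, g_2, g_3) in that order:
  leading term a**2: subtract (4/3)·g_1 from 4*a**2 + 6*a*b**2 - 2*a*b + 4*a - 2/3*b**2 - 3*b → 6*a*b**2 - 14/3*a*b + 12*a - 2/3*b**2 - 1/3*b + 12
  leading term a*b**2: subtract (8*b)·g_2 from 6*a*b**2 - 14/3*a*b + 12*a - 2/3*b**2 - 1/3*b + 12 → 58/3*a*b + 12*a + 32*b**3 - 2/3*b**2 + 71/3*b + 12
  leading term a*b: subtract (232/9)·g_2 from 58/3*a*b + 12*a + 32*b**3 - 2/3*b**2 + 71/3*b + 12 → 268/3*a + 32*b**3 + 922/9*b**2 + 71/3*b + 268/3
  leading term a: subtract (-268/15)·g_3 from 268/3*a + 32*b**3 + 922/9*b**2 + 71/3*b + 268/3 → 32*b**3 + 922/9*b**2 + 71/3*b
  leading term b**3: no divisor's leading term divides it; move 32*b**3 to the remainder.
  leading term b**2: no divisor's leading term divides it; move 922/9*b**2 to the remainder.
  leading term b: no divisor's leading term divides it; move 71/3*b to the remainder.
The remainder 32*b**3 + 922/9*b**2 + 71/3*b is nonzero, so it would be added as the next basis element.
An S-polynomial is built so that the two leading terms cancel; whether anything survives reduction is exactly the Gröbner-basis criterion.

S(g_1, g_2) = 4*a**2 + 6*a*b**2 - 2*a*b + 4*a - 2/3*b**2 - 3*b; remainder on division = 32*b**3 + 922/9*b**2 + 71/3*b.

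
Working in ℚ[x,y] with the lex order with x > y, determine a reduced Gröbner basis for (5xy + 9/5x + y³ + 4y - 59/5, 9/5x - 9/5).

f_1 = 5xy + 9/5x + y³ + 4y - 59/5, LT = xy.
f_2 = 9/5x - 9/5, LT = x.

S(f_1,f_2): lcm = xy. S = 9/25x + ⅕y³ + 9/5y - 59/25.
  reduce S modulo (f_1, f_2):
  remainder ⅕y³ + 9/5y - 2 ≠ 0; add g_3 = ⅕y³ + 9/5y - 2 to the basis.

The other S-polynomials (S(f_1,g_3), S(f_2,g_3)) all reduce to 0 modulo the current basis, so we have a Gröbner basis.
Inter-reduce: drop elements whose leading term is divisible by another's, tail-reduce, and make monic.

G = {x - 1, y³ + 9y - 10}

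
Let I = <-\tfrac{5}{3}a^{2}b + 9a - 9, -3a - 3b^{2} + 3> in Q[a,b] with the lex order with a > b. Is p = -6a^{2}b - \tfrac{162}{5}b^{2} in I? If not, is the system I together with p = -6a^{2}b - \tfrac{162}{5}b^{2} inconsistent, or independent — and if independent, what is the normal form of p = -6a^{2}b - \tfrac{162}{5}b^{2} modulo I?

First compute the reduced Gröbner basis of I by Buchberger's algorithm.
f_1 = -\tfrac{5}{3}a^{2}b + 9a - 9, LT = a^{2}b.
f_2 = -3a - 3b^{2} + 3, LT = a.

S(f_1,f_2): lcm = a^{2}b. S = -ab^{3} + ab - \tfrac{27}{5}a + \tfrac{27}{5}.
  leading term ab^{3}: subtract (\tfrac{1}{3}b^{3})·f_2 from -ab^{3} + ab - \tfrac{27}{5}a + \tfrac{27}{5} → ab - \tfrac{27}{5}a + b^{5} - b^{3} + \tfrac{27}{5}
  leading term ab: subtract (-\tfrac{1}{3}b)·f_2 from ab - \tfrac{27}{5}a + b^{5} - b^{3} + \tfrac{27}{5} → -\tfrac{27}{5}a + b^{5} - 2b^{3} + b + \tfrac{27}{5}
  leading term a: subtract (\tfrac{9}{5})·f_2 from -\tfrac{27}{5}a + b^{5} - 2b^{3} + b + \tfrac{27}{5} → b^{5} - 2b^{3} + \tfrac{27}{5}b^{2} + b
  leading term b^{5}: no divisor's leading term divides it; move b^{5} to the remainder.
  leading term b^{3}: no divisor's leading term divides it; move -2b^{3} to the remainder.
  leading term b^{2}: no divisor's leading term divides it; move \tfrac{27}{5}b^{2} to the remainder.
  leading term b: no divisor's leading term divides it; move b to the remainder.
  remainder b^{5} - 2b^{3} + \tfrac{27}{5}b^{2} + b ≠ 0; add h_3 = b^{5} - 2b^{3} + \tfrac{27}{5}b^{2} + b to the basis.

The other S-polynomials (S(f_1,h_3), S(f_2,h_3)) all reduce to 0 modulo the current basis, so we have a Gröbner basis.
Inter-reduce: drop elements whose leading term is divisible by another's, tail-reduce, and make monic.
Reduced Gröbner basis: {a + b^{2} - 1, b^{5} - 2b^{3} + \tfrac{27}{5}b^{2} + b}.
Label its elements g_1 = a + b^{2} - 1, g_2 = b^{5} - 2b^{3} + \tfrac{27}{5}b^{2} + b.

Reduce p = -6a^{2}b - \tfrac{162}{5}b^{2} modulo G:
  leading term a^{2}b: subtract (-6ab)·g_1 from -6a^{2}b - \tfrac{162}{5}b^{2} → 6ab^{3} - 6ab - \tfrac{162}{5}b^{2}
  leading term ab^{3}: subtract (6b^{3})·g_1 from 6ab^{3} - 6ab - \tfrac{162}{5}b^{2} → -6ab - 6b^{5} + 6b^{3} - \tfrac{162}{5}b^{2}
  leading term ab: subtract (-6b)·g_1 from -6ab - 6b^{5} + 6b^{3} - \tfrac{162}{5}b^{2} → -6b^{5} + 12b^{3} - \tfrac{162}{5}b^{2} - 6b
  leading term b^{5}: subtract (-6)·g_2 from -6b^{5} + 12b^{3} - \tfrac{162}{5}b^{2} - 6b → 0
  normal form = 0.
Since the normal form is 0, p ∈ I.

-6a^{2}b - \tfrac{162}{5}b^{2} lies in I (it reduces to 0).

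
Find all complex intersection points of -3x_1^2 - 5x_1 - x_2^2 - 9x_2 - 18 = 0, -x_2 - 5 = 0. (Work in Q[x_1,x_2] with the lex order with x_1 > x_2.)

{(-2, -5), (1/3, -5)}

Compute a lex Gröbner basis by Buchberger's algorithm.
f_1 = -3x_1^2 - 5x_1 - x_2^2 - 9x_2 - 18, LT = x_1^2.
f_2 = -x_2 - 5, LT = x_2.

The S-polynomials (S(f_1,f_2)) all reduce to 0 modulo the current basis, so we have a Gröbner basis.
Inter-reduce: drop elements whose leading term is divisible by another's, tail-reduce, and make monic.
Reduced Gröbner basis: {x_1^2 + 5/3x_1 - 2/3, x_2 + 5}.

The lex basis is triangular: the last element involves only x_2. Solving x_2 + 5 = 0 gives x_2 ∈ {-5}; substituting each value into the earlier elements determines the remaining variables.
  x_2 = -5: the earlier basis element becomes x_1^2 + 5/3x_1 - 2/3 = 0, giving x_1 = -2, 1/3 — points (-2, -5), (1/3, -5).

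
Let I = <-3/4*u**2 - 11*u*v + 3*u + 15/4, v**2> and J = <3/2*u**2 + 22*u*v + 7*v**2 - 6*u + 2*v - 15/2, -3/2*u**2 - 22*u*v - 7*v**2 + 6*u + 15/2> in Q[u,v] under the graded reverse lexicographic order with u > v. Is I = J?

No, the ideals differ.

Since reduced Gröbner bases are canonical representatives of ideals under a given ordering, it suffices to compute and compare them.
Buchberger on the first generating set:
f_1 = -3/4*u**2 - 11*u*v + 3*u + 15/4, LT = u**2.
f_2 = v**2, LT = v**2.

S(f_1,f_2): leading monomials are coprime, so the S-polynomial reduces to 0 (Buchberger's first criterion).
Every S-polynomial of the final basis reduces to 0, so we have a Gröbner basis.
Inter-reduce: drop elements whose leading term is divisible by another's, tail-reduce, and make monic.
Reduced Gröbner basis: {u**2 + 44/3*u*v - 4*u - 5, v**2}.

Buchberger on the second generating set:
h_1 = 3/2*u**2 + 22*u*v + 7*v**2 - 6*u + 2*v - 15/2, LT = u**2.
h_2 = -3/2*u**2 - 22*u*v - 7*v**2 + 6*u + 15/2, LT = u**2.

S(h_1,h_2): lcm = u**2. S = 4/3*v.
  leading term v: no divisor's leading term divides it; move 4/3*v to the remainder.
  remainder 4/3*v ≠ 0; add k_3 = 4/3*v to the basis.

S(h_1,k_3): leading monomials are coprime, so the S-polynomial reduces to 0 (Buchberger's first criterion).
S(h_2,k_3): leading monomials are coprime, so the S-polynomial reduces to 0 (Buchberger's first criterion).
Every S-polynomial of the final basis reduces to 0, so we have a Gröbner basis.
Inter-reduce: drop elements whose leading term is divisible by another's, tail-reduce, and make monic.
Reduced Gröbner basis: {u**2 - 4*u - 5, v}.

The bases are distinct; the ideals are different.
The choice of monomial ordering does not affect the verdict — as long as both bases are computed under the same ordering, their equality decides ideal equality.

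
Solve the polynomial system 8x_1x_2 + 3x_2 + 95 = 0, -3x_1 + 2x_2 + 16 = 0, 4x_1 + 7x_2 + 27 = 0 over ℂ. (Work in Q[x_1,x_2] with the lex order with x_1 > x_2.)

Compute a lex Gröbner basis by Buchberger's algorithm.
f_1 = 8x_1x_2 + 3x_2 + 95, LT = x_1x_2.
f_2 = -3x_1 + 2x_2 + 16, LT = x_1.
f_3 = 4x_1 + 7x_2 + 27, LT = x_1.

S(f_1,f_2): lcm = x_1x_2. S = 2/3x_2^2 + 137/24x_2 + 95/8.
  leading term x_2^2: no divisor's leading term divides it; move 2/3x_2^2 to the remainder.
  leading term x_2: no divisor's leading term divides it; move 137/24x_2 to the remainder.
  leading term 1: no divisor's leading term divides it; move 95/8 to the remainder.
  remainder 2/3x_2^2 + 137/24x_2 + 95/8 ≠ 0; add h_4 = 2/3x_2^2 + 137/24x_2 + 95/8 to the basis.

S(f_1,f_3): lcm = x_1x_2. S = -7/4x_2^2 - 51/8x_2 + 95/8.
  leading term x_2^2: subtract (-21/8)·h_4 from -7/4x_2^2 - 51/8x_2 + 95/8 → 551/64x_2 + 2755/64
  leading term x_2: no divisor's leading term divides it; move 551/64x_2 to the remainder.
  leading term 1: no divisor's leading term divides it; move 2755/64 to the remainder.
  remainder 551/64x_2 + 2755/64 ≠ 0; add h_5 = 551/64x_2 + 2755/64 to the basis.

The other S-polynomials (S(f_2,f_3), S(f_1,h_4), S(f_2,h_4), S(f_3,h_4), S(f_1,h_5), S(f_2,h_5), S(f_3,h_5), S(h_4,h_5)) all reduce to 0 modulo the current basis, so we have a Gröbner basis.
Inter-reduce: drop elements whose leading term is divisible by another's, tail-reduce, and make monic.
Reduced Gröbner basis: {x_1 - 2, x_2 + 5}.

The lex basis is triangular: the last element involves only x_2. Solving x_2 + 5 = 0 gives x_2 ∈ {-5}; substituting each value into the earlier elements determines the remaining variables.
  x_2 = -5: the earlier basis element becomes x_1 - 2 = 0, giving x_1 = 2 — point (2, -5).

{(2, -5)}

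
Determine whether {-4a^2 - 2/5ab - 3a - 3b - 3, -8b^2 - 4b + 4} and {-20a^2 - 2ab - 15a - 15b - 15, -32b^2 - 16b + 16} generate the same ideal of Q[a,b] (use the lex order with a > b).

Yes, the ideals are equal.

Two ideals are equal iff their reduced Gröbner bases coincide (the reduced basis is unique for a fixed ordering).
Buchberger on the first generating set:
f_1 = -4a^2 - 2/5ab - 3a - 3b - 3, LT = a^2.
f_2 = -8b^2 - 4b + 4, LT = b^2.

S(f_1,f_2): leading monomials are coprime, so the S-polynomial reduces to 0 (Buchberger's first criterion).
Every S-polynomial of the final basis reduces to 0, so we have a Gröbner basis.
Inter-reduce: drop elements whose leading term is divisible by another's, tail-reduce, and make monic.
Reduced Gröbner basis: {a^2 + 1/10ab + 3/4a + 3/4b + 3/4, b^2 + 1/2b - 1/2}.

Buchberger on the second generating set:
h_1 = -20a^2 - 2ab - 15a - 15b - 15, LT = a^2.
h_2 = -32b^2 - 16b + 16, LT = b^2.

S(h_1,h_2): leading monomials are coprime, so the S-polynomial reduces to 0 (Buchberger's first criterion).
Every S-polynomial of the final basis reduces to 0, so we have a Gröbner basis.
Inter-reduce: drop elements whose leading term is divisible by another's, tail-reduce, and make monic.
Reduced Gröbner basis: {a^2 + 1/10ab + 3/4a + 3/4b + 3/4, b^2 + 1/2b - 1/2}.

The two bases agree; hence the ideals are identical.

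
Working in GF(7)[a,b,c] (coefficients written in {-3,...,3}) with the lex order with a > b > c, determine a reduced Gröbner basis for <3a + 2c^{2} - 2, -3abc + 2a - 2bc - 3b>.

f_1 = 3a + 2c^{2} - 2, LT = a.
f_2 = -3abc + 2a - 2bc - 3b, LT = abc.

S(f_1,f_2): lcm = abc. S = 3a + 3bc^{3} + bc - b.
  leading term a: subtract (1)·f_1 from 3a + 3bc^{3} + bc - b → 3bc^{3} + bc - b - 2c^{2} + 2
  leading term bc^{3}: no divisor's leading term divides it; move 3bc^{3} to the remainder.
  leading term bc: no divisor's leading term divides it; move bc to the remainder.
  leading term b: no divisor's leading term divides it; move -b to the remainder.
  leading term c^{2}: no divisor's leading term divides it; move -2c^{2} to the remainder.
  leading term 1: no divisor's leading term divides it; move 2 to the remainder.
  remainder 3bc^{3} + bc - b - 2c^{2} + 2 ≠ 0; add g_3 = 3bc^{3} + bc - b - 2c^{2} + 2 to the basis.

The other S-polynomials (S(f_1,g_3), S(f_2,g_3)) all reduce to 0 modulo the current basis, so we have a Gröbner basis.
Inter-reduce: drop elements whose leading term is divisible by another's, tail-reduce, and make monic.

G = {a + 3c^{2} - 3, bc^{3} - 2bc + 2b - 3c^{2} + 3}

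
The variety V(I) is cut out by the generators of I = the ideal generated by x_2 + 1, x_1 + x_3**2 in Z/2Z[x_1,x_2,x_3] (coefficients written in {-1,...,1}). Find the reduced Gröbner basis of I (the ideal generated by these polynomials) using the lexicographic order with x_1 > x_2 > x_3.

G = {x_1 + x_3**2, x_2 + 1}

This is the nonlinear analogue of row-reducing a linear system.

f_1 = x_2 + 1, LT = x_2.
f_2 = x_1 + x_3**2, LT = x_1.

S(f_1,f_2): leading monomials are coprime, so the S-polynomial reduces to 0 (Buchberger's first criterion).
Every S-polynomial of the final basis reduces to 0, so we have a Gröbner basis.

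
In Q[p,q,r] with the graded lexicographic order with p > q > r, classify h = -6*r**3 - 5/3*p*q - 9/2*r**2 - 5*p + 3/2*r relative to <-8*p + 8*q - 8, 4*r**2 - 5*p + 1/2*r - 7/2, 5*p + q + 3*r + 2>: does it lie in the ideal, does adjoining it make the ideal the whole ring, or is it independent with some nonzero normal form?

-6*r**3 - 5/3*p*q - 9/2*r**2 - 5*p + 3/2*r is independent of I; its normal form modulo I is 45/16*r + 45/16.

First compute the reduced Gröbner basis of I by Buchberger's algorithm.
f_1 = -8*p + 8*q - 8, LT = p.
f_2 = 4*r**2 - 5*p + 1/2*r - 7/2, LT = r**2.
f_3 = 5*p + q + 3*r + 2, LT = p.

S(f_1,f_2): leading monomials are coprime, so the S-polynomial reduces to 0 (Buchberger's first criterion).
S(f_1,f_3): lcm = p. S = -6/5*q - 3/5*r + 3/5.
  leading term q: no divisor's leading term divides it; move -6/5*q to the remainder.
  leading term r: no divisor's leading term divides it; move -3/5*r to the remainder.
  leading term 1: no divisor's leading term divides it; move 3/5 to the remainder.
  remainder -6/5*q - 3/5*r + 3/5 ≠ 0; add k_4 = -6/5*q - 3/5*r + 3/5 to the basis.

S(f_2,f_3): leading monomials are coprime, so the S-polynomial reduces to 0 (Buchberger's first criterion).
S(f_1,k_4): leading monomials are coprime, so the S-polynomial reduces to 0 (Buchberger's first criterion).
S(f_2,k_4): leading monomials are coprime, so the S-polynomial reduces to 0 (Buchberger's first criterion).
S(f_3,k_4): leading monomials are coprime, so the S-polynomial reduces to 0 (Buchberger's first criterion).
Every S-polynomial of the final basis reduces to 0, so we have a Gröbner basis.
Inter-reduce: drop elements whose leading term is divisible by another's, tail-reduce, and make monic.
Reduced Gröbner basis: {r**2 + 3/4*r - 1/4, p + 1/2*r + 1/2, q + 1/2*r - 1/2}.
Label its elements g_1 = r**2 + 3/4*r - 1/4, g_2 = p + 1/2*r + 1/2, g_3 = q + 1/2*r - 1/2.

Reduce h = -6*r**3 - 5/3*p*q - 9/2*r**2 - 5*p + 3/2*r modulo G:
  leading term r**3: subtract (-6*r)·g_1 from -6*r**3 - 5/3*p*q - 9/2*r**2 - 5*p + 3/2*r → -5/3*p*q - 5*p
  leading term p*q: subtract (-5/3*q)·g_2 from -5/3*p*q - 5*p → 5/6*q*r - 5*p + 5/6*q
  leading term q*r: subtract (5/6*r)·g_3 from 5/6*q*r - 5*p + 5/6*q → -5/12*r**2 - 5*p + 5/6*q + 5/12*r
  leading term r**2: subtract (-5/12)·g_1 from -5/12*r**2 - 5*p + 5/6*q + 5/12*r → -5*p + 5/6*q + 35/48*r - 5/48
  leading term p: subtract (-5)·g_2 from -5*p + 5/6*q + 35/48*r - 5/48 → 5/6*q + 155/48*r + 115/48
  leading term q: subtract (5/6)·g_3 from 5/6*q + 155/48*r + 115/48 → 45/16*r + 45/16
  leading term r: no divisor's leading term divides it; move 45/16*r to the remainder.
  leading term 1: no divisor's leading term divides it; move 45/16 to the remainder.
  normal form = 45/16*r + 45/16.
The normal form is nonzero, so h ∉ I. Since h minus its normal form lies in I, I + (h) = I + (n) where n = 45/16*r + 45/16; decide whether this ideal is the whole ring.
Run Buchberger on G together with n (pairs among the g_i already reduce to 0 since G is a Gröbner basis):
g_1 = r**2 + 3/4*r - 1/4, LT = r**2.
g_2 = p + 1/2*r + 1/2, LT = p.
g_3 = q + 1/2*r - 1/2, LT = q.
n = 45/16*r + 45/16, LT = r.

S(g_1,g_2): leading monomials are coprime, so the S-polynomial reduces to 0 (Buchberger's first criterion).
S(g_1,g_3): leading monomials are coprime, so the S-polynomial reduces to 0 (Buchberger's first criterion).
S(g_1,n): lcm = r**2. S = -1/4*r - 1/4.
  leading term r: subtract (-4/45)·n from -1/4*r - 1/4 → 0
  remainder 0.

S(g_2,g_3): leading monomials are coprime, so the S-polynomial reduces to 0 (Buchberger's first criterion).
S(g_2,n): leading monomials are coprime, so the S-polynomial reduces to 0 (Buchberger's first criterion).
S(g_3,n): leading monomials are coprime, so the S-polynomial reduces to 0 (Buchberger's first criterion).
Every S-polynomial of the final basis reduces to 0, so we have a Gröbner basis.
Inter-reduce: drop elements whose leading term is divisible by another's, tail-reduce, and make monic.
Reduced Gröbner basis: {p, q - 1, r + 1}.
The reduced Gröbner basis of I + (h) is {p, q - 1, r + 1} ≠ {1}, a proper ideal, so the enlarged system stays consistent: h is independent of I, with normal form 45/16*r + 45/16.

The remainder on division by a Gröbner basis is unique — it is the normal form.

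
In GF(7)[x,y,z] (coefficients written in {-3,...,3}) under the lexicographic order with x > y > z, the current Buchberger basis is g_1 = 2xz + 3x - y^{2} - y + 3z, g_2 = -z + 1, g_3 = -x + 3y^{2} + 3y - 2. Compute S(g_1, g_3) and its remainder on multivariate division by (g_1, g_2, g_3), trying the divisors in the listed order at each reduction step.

S(g_1, g_3) = -2x + 3y^{2}z + 3y^{2} + 3yz + 3y + 3z; remainder on division = 0.

lcm(LM(g_1), LM(g_3)) = xz.
S = (lcm/LT(g_1))·g_1 − (lcm/LT(g_3))·g_3 = -2x + 3y^{2}z + 3y^{2} + 3yz + 3y + 3z.
Reduce S modulo (g_1, g_2, g_3) in that order:
  leading term x: subtract (2)·g_3 from -2x + 3y^{2}z + 3y^{2} + 3yz + 3y + 3z → 3y^{2}z - 3y^{2} + 3yz - 3y + 3z - 3
  leading term y^{2}z: subtract (-3y^{2})·g_2 from 3y^{2}z - 3y^{2} + 3yz - 3y + 3z - 3 → 3yz - 3y + 3z - 3
  leading term yz: subtract (-3y)·g_2 from 3yz - 3y + 3z - 3 → 3z - 3
  leading term z: subtract (-3)·g_2 from 3z - 3 → 0
The remainder is 0, so this S-polynomial contributes no new basis element.
An S-polynomial is built so that the two leading terms cancel; whether anything survives reduction is exactly the Gröbner-basis criterion.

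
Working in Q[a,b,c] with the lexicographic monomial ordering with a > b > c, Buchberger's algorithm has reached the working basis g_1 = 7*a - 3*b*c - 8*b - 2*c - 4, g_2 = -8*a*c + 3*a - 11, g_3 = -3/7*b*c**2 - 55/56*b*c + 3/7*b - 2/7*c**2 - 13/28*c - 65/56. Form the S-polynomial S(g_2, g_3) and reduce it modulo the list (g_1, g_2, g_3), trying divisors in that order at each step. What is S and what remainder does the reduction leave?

lcm(LM(g_2), LM(g_3)) = a*b*c**2.
S = (lcm/LT(g_2))·g_2 − (lcm/LT(g_3))·g_3 = -8/3*a*b*c + a*b - 2/3*a*c**2 - 13/12*a*c - 65/24*a + 11/8*b*c.
Reduce S modulo (g_1, g_2, g_3) in that order:
  leading term a*b*c: subtract (-8/21*b*c)·g_1 from -8/3*a*b*c + a*b - 2/3*a*c**2 - 13/12*a*c - 65/24*a + 11/8*b*c → a*b - 2/3*a*c**2 - 13/12*a*c - 65/24*a - 8/7*b**2*c**2 - 64/21*b**2*c - 16/21*b*c**2 - 25/168*b*c
  leading term a*b: subtract (1/7*b)·g_1 from a*b - 2/3*a*c**2 - 13/12*a*c - 65/24*a - 8/7*b**2*c**2 - 64/21*b**2*c - 16/21*b*c**2 - 25/168*b*c → -2/3*a*c**2 - 13/12*a*c - 65/24*a - 8/7*b**2*c**2 - 55/21*b**2*c + 8/7*b**2 - 16/21*b*c**2 + 23/168*b*c + 4/7*b
  leading term a*c**2: subtract (-2/21*c**2)·g_1 from -2/3*a*c**2 - 13/12*a*c - 65/24*a - 8/7*b**2*c**2 - 55/21*b**2*c + 8/7*b**2 - 16/21*b*c**2 + 23/168*b*c + 4/7*b → -13/12*a*c - 65/24*a - 8/7*b**2*c**2 - 55/21*b**2*c + 8/7*b**2 - 2/7*b*c**3 - 32/21*b*c**2 + 23/168*b*c + 4/7*b - 4/21*c**3 - 8/21*c**2
  leading term a*c: subtract (-13/84*c)·g_1 from -13/12*a*c - 65/24*a - 8/7*b**2*c**2 - 55/21*b**2*c + 8/7*b**2 - 2/7*b*c**3 - 32/21*b*c**2 + 23/168*b*c + 4/7*b - 4/21*c**3 - 8/21*c**2 → -65/24*a - 8/7*b**2*c**2 - 55/21*b**2*c + 8/7*b**2 - 2/7*b*c**3 - 167/84*b*c**2 - 185/168*b*c + 4/7*b - 4/21*c**3 - 29/42*c**2 - 13/21*c
  leading term a: subtract (-65/168)·g_1 from -65/24*a - 8/7*b**2*c**2 - 55/21*b**2*c + 8/7*b**2 - 2/7*b*c**3 - 167/84*b*c**2 - 185/168*b*c + 4/7*b - 4/21*c**3 - 29/42*c**2 - 13/21*c → -8/7*b**2*c**2 - 55/21*b**2*c + 8/7*b**2 - 2/7*b*c**3 - 167/84*b*c**2 - 95/42*b*c - 53/21*b - 4/21*c**3 - 29/42*c**2 - 39/28*c - 65/42
  leading term b**2*c**2: subtract (8/3*b)·g_3 from -8/7*b**2*c**2 - 55/21*b**2*c + 8/7*b**2 - 2/7*b*c**3 - 167/84*b*c**2 - 95/42*b*c - 53/21*b - 4/21*c**3 - 29/42*c**2 - 39/28*c - 65/42 → -2/7*b*c**3 - 103/84*b*c**2 - 43/42*b*c + 4/7*b - 4/21*c**3 - 29/42*c**2 - 39/28*c - 65/42
  leading term b*c**3: subtract (2/3*c)·g_3 from -2/7*b*c**3 - 103/84*b*c**2 - 43/42*b*c + 4/7*b - 4/21*c**3 - 29/42*c**2 - 39/28*c - 65/42 → -4/7*b*c**2 - 55/42*b*c + 4/7*b - 8/21*c**2 - 13/21*c - 65/42
  leading term b*c**2: subtract (4/3)·g_3 from -4/7*b*c**2 - 55/42*b*c + 4/7*b - 8/21*c**2 - 13/21*c - 65/42 → 0
The remainder is 0, so this S-polynomial contributes no new basis element.

S(g_2, g_3) = -8/3*a*b*c + a*b - 2/3*a*c**2 - 13/12*a*c - 65/24*a + 11/8*b*c; remainder on division = 0.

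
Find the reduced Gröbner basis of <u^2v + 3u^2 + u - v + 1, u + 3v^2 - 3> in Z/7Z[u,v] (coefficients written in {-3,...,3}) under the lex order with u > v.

f_1 = u^2v + 3u^2 + u - v + 1, LT = u^2v.
f_2 = u + 3v^2 - 3, LT = u.

S(f_1,f_2): lcm = u^2v. S = 3u^2 - 3uv^3 + 3uv + u - v + 1.
  reduce S modulo (f_1, f_2):
  remainder 2v^5 - v^4 + 3v^3 - v^2 + v + 3 ≠ 0; add g_3 = 2v^5 - v^4 + 3v^3 - v^2 + v + 3 to the basis.

The other S-polynomials (S(f_1,g_3), S(f_2,g_3)) all reduce to 0 modulo the current basis, so we have a Gröbner basis.
Inter-reduce: drop elements whose leading term is divisible by another's, tail-reduce, and make monic.

G = {u + 3v^2 - 3, v^5 + 3v^4 - 2v^3 + 3v^2 - 3v - 2}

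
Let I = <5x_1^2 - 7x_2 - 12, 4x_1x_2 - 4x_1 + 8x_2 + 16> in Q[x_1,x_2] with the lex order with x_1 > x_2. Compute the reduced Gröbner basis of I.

G = {x_1 + 7/30x_2^2 - 1/2x_2 - 26/15, x_2^3 - 22/7x_2^2 - 97/7x_2 - 68/7}

Buchberger's algorithm terminates because the ascending chain of leading-term ideals stabilizes.

f_1 = 5x_1^2 - 7x_2 - 12, LT = x_1^2.
f_2 = 4x_1x_2 - 4x_1 + 8x_2 + 16, LT = x_1x_2.

S(f_1,f_2): lcm = x_1^2x_2. S = x_1^2 - 2x_1x_2 - 4x_1 - 7/5x_2^2 - 12/5x_2.
  leading term x_1^2: subtract (1/5)·f_1 from x_1^2 - 2x_1x_2 - 4x_1 - 7/5x_2^2 - 12/5x_2 → -2x_1x_2 - 4x_1 - 7/5x_2^2 - x_2 + 12/5
  leading term x_1x_2: subtract (-1/2)·f_2 from -2x_1x_2 - 4x_1 - 7/5x_2^2 - x_2 + 12/5 → -6x_1 - 7/5x_2^2 + 3x_2 + 52/5
  leading term x_1: no divisor's leading term divides it; move -6x_1 to the remainder.
  leading term x_2^2: no divisor's leading term divides it; move -7/5x_2^2 to the remainder.
  leading term x_2: no divisor's leading term divides it; move 3x_2 to the remainder.
  leading term 1: no divisor's leading term divides it; move 52/5 to the remainder.
  remainder -6x_1 - 7/5x_2^2 + 3x_2 + 52/5 ≠ 0; add g_3 = -6x_1 - 7/5x_2^2 + 3x_2 + 52/5 to the basis.

S(f_2,g_3): lcm = x_1x_2. S = -x_1 - 7/30x_2^3 + 1/2x_2^2 + 56/15x_2 + 4.
  leading term x_1: subtract (1/6)·g_3 from -x_1 - 7/30x_2^3 + 1/2x_2^2 + 56/15x_2 + 4 → -7/30x_2^3 + 11/15x_2^2 + 97/30x_2 + 34/15
  leading term x_2^3: no divisor's leading term divides it; move -7/30x_2^3 to the remainder.
  leading term x_2^2: no divisor's leading term divides it; move 11/15x_2^2 to the remainder.
  leading term x_2: no divisor's leading term divides it; move 97/30x_2 to the remainder.
  leading term 1: no divisor's leading term divides it; move 34/15 to the remainder.
  remainder -7/30x_2^3 + 11/15x_2^2 + 97/30x_2 + 34/15 ≠ 0; add g_4 = -7/30x_2^3 + 11/15x_2^2 + 97/30x_2 + 34/15 to the basis.

The other S-polynomials (S(f_1,g_3), S(f_1,g_4), S(f_2,g_4), S(g_3,g_4)) all reduce to 0 modulo the current basis, so we have a Gröbner basis.
Inter-reduce: drop elements whose leading term is divisible by another's, tail-reduce, and make monic.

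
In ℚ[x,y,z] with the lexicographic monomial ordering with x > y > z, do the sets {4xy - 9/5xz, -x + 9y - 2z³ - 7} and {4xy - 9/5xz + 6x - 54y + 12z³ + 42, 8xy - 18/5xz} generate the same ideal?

Yes, the ideals are equal.

For a fixed monomial order, each ideal has a unique reduced Gröbner basis; comparing bases decides equality.
Buchberger on the first generating set:
f_1 = 4xy - 9/5xz, LT = xy.
f_2 = -x + 9y - 2z³ - 7, LT = x.

S(f_1,f_2): lcm = xy. S = -9/20xz + 9y² - 2yz³ - 7y.
  leading term xz: subtract (9/20z)·f_2 from -9/20xz + 9y² - 2yz³ - 7y → 9y² - 2yz³ - 81/20yz - 7y + 9/10z⁴ + 63/20z
  leading term y²: no divisor's leading term divides it; move 9y² to the remainder.
  leading term yz³: no divisor's leading term divides it; move -2yz³ to the remainder.
  leading term yz: no divisor's leading term divides it; move -81/20yz to the remainder.
  leading term y: no divisor's leading term divides it; move -7y to the remainder.
  leading term z⁴: no divisor's leading term divides it; move 9/10z⁴ to the remainder.
  leading term z: no divisor's leading term divides it; move 63/20z to the remainder.
  remainder 9y² - 2yz³ - 81/20yz - 7y + 9/10z⁴ + 63/20z ≠ 0; add g_3 = 9y² - 2yz³ - 81/20yz - 7y + 9/10z⁴ + 63/20z to the basis.

The other S-polynomials (S(f_1,g_3), S(f_2,g_3)) all reduce to 0 modulo the current basis, so we have a Gröbner basis.
Inter-reduce: drop elements whose leading term is divisible by another's, tail-reduce, and make monic.
Reduced Gröbner basis: {x - 9y + 2z³ + 7, y² - 2/9yz³ - 9/20yz - 7/9y + 1/10z⁴ + 7/20z}.

Buchberger on the second generating set:
h_1 = 4xy - 9/5xz + 6x - 54y + 12z³ + 42, LT = xy.
h_2 = 8xy - 18/5xz, LT = xy.

S(h_1,h_2): lcm = xy. S = 3/2x - 27/2y + 3z³ + 21/2.
  leading term x: no divisor's leading term divides it; move 3/2x to the remainder.
  leading term y: no divisor's leading term divides it; move -27/2y to the remainder.
  leading term z³: no divisor's leading term divides it; move 3z³ to the remainder.
  leading term 1: no divisor's leading term divides it; move 21/2 to the remainder.
  remainder 3/2x - 27/2y + 3z³ + 21/2 ≠ 0; add k_3 = 3/2x - 27/2y + 3z³ + 21/2 to the basis.

S(h_1,k_3): lcm = xy. S = -9/20xz + 3/2x + 9y² - 2yz³ - 41/2y + 3z³ + 21/2.
  leading term xz: subtract (-3/10z)·k_3 from -9/20xz + 3/2x + 9y² - 2yz³ - 41/2y + 3z³ + 21/2 → 3/2x + 9y² - 2yz³ - 81/20yz - 41/2y + 9/10z⁴ + 3z³ + 63/20z + 21/2
  leading term x: subtract (1)·k_3 from 3/2x + 9y² - 2yz³ - 81/20yz - 41/2y + 9/10z⁴ + 3z³ + 63/20z + 21/2 → 9y² - 2yz³ - 81/20yz - 7y + 9/10z⁴ + 63/20z
  leading term y²: no divisor's leading term divides it; move 9y² to the remainder.
  leading term yz³: no divisor's leading term divides it; move -2yz³ to the remainder.
  leading term yz: no divisor's leading term divides it; move -81/20yz to the remainder.
  leading term y: no divisor's leading term divides it; move -7y to the remainder.
  leading term z⁴: no divisor's leading term divides it; move 9/10z⁴ to the remainder.
  leading term z: no divisor's leading term divides it; move 63/20z to the remainder.
  remainder 9y² - 2yz³ - 81/20yz - 7y + 9/10z⁴ + 63/20z ≠ 0; add k_4 = 9y² - 2yz³ - 81/20yz - 7y + 9/10z⁴ + 63/20z to the basis.

The other S-polynomials (S(h_2,k_3), S(h_1,k_4), S(h_2,k_4), S(k_3,k_4)) all reduce to 0 modulo the current basis, so we have a Gröbner basis.
Inter-reduce: drop elements whose leading term is divisible by another's, tail-reduce, and make monic.
Reduced Gröbner basis: {x - 9y + 2z³ + 7, y² - 2/9yz³ - 9/20yz - 7/9y + 1/10z⁴ + 7/20z}.

The two bases agree; hence the ideals are identical.
The same test decides containment: I ⊆ J iff every generator of I reduces to 0 modulo a Gröbner basis of J.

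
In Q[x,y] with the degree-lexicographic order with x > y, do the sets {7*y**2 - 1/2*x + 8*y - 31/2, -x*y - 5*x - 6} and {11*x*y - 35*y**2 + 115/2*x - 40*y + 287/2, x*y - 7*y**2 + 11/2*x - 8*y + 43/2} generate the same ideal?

Yes, the ideals are equal.

Equality of ideals is decidable: compute both reduced Gröbner bases (unique for the ordering) and check whether they agree.
Buchberger on the first generating set:
f_1 = 7*y**2 - 1/2*x + 8*y - 31/2, LT = y**2.
f_2 = -x*y - 5*x - 6, LT = x*y.

S(f_1,f_2): lcm = x*y**2. S = -1/14*x**2 - 27/7*x*y - 31/14*x - 6*y.
  leading term x**2: no divisor's leading term divides it; move -1/14*x**2 to the remainder.
  leading term x*y: subtract (27/7)·f_2 from -27/7*x*y - 31/14*x - 6*y → 239/14*x - 6*y + 162/7
  leading term x: no divisor's leading term divides it; move 239/14*x to the remainder.
  leading term y: no divisor's leading term divides it; move -6*y to the remainder.
  leading term 1: no divisor's leading term divides it; move 162/7 to the remainder.
  remainder -1/14*x**2 + 239/14*x - 6*y + 162/7 ≠ 0; add g_3 = -1/14*x**2 + 239/14*x - 6*y + 162/7 to the basis.

S(f_1,g_3): leading monomials are coprime, so the S-polynomial reduces to 0 (Buchberger's first criterion).
S(f_2,g_3): lcm = x**2*y. S = 5*x**2 + 239*x*y - 84*y**2 + 6*x + 324*y.
  leading term x**2: subtract (-70)·g_3 from 5*x**2 + 239*x*y - 84*y**2 + 6*x + 324*y → 239*x*y - 84*y**2 + 1201*x - 96*y + 1620
  leading term x*y: subtract (-239)·f_2 from 239*x*y - 84*y**2 + 1201*x - 96*y + 1620 → -84*y**2 + 6*x - 96*y + 186
  leading term y**2: subtract (-12)·f_1 from -84*y**2 + 6*x - 96*y + 186 → 0
  remainder 0.

Every S-polynomial of the final basis reduces to 0, so we have a Gröbner basis.
Inter-reduce: drop elements whose leading term is divisible by another's, tail-reduce, and make monic.
Reduced Gröbner basis: {x**2 - 239*x + 84*y - 324, x*y + 5*x + 6, y**2 - 1/14*x + 8/7*y - 31/14}.

Buchberger on the second generating set:
h_1 = 11*x*y - 35*y**2 + 115/2*x - 40*y + 287/2, LT = x*y.
h_2 = x*y - 7*y**2 + 11/2*x - 8*y + 43/2, LT = x*y.

S(h_1,h_2): lcm = x*y. S = 42/11*y**2 - 3/11*x + 48/11*y - 93/11.
  leading term y**2: no divisor's leading term divides it; move 42/11*y**2 to the remainder.
  leading term x: no divisor's leading term divides it; move -3/11*x to the remainder.
  leading term y: no divisor's leading term divides it; move 48/11*y to the remainder.
  leading term 1: no divisor's leading term divides it; move -93/11 to the remainder.
  remainder 42/11*y**2 - 3/11*x + 48/11*y - 93/11 ≠ 0; add k_3 = 42/11*y**2 - 3/11*x + 48/11*y - 93/11 to the basis.

S(h_1,k_3): lcm = x*y**2. S = -35/11*y**3 + 1/14*x**2 + 629/154*x*y - 40/11*y**2 + 31/14*x + 287/22*y.
  leading term y**3: subtract (-5/6*y)·k_3 from -35/11*y**3 + 1/14*x**2 + 629/154*x*y - 40/11*y**2 + 31/14*x + 287/22*y → 1/14*x**2 + 27/7*x*y + 31/14*x + 6*y
  leading term x**2: no divisor's leading term divides it; move 1/14*x**2 to the remainder.
  leading term x*y: subtract (27/77)·h_1 from 27/7*x*y + 31/14*x + 6*y → 135/11*y**2 - 1382/77*x + 1542/77*y - 1107/22
  leading term y**2: subtract (45/14)·k_3 from 135/11*y**2 - 1382/77*x + 1542/77*y - 1107/22 → -239/14*x + 6*y - 162/7
  leading term x: no divisor's leading term divides it; move -239/14*x to the remainder.
  leading term y: no divisor's leading term divides it; move 6*y to the remainder.
  leading term 1: no divisor's leading term divides it; move -162/7 to the remainder.
  remainder 1/14*x**2 - 239/14*x + 6*y - 162/7 ≠ 0; add k_4 = 1/14*x**2 - 239/14*x + 6*y - 162/7 to the basis.

S(h_2,k_3): lcm = x*y**2. S = -7*y**3 + 1/14*x**2 + 61/14*x*y - 8*y**2 + 31/14*x + 43/2*y.
  leading term y**3: subtract (-11/6*y)·k_3 from -7*y**3 + 1/14*x**2 + 61/14*x*y - 8*y**2 + 31/14*x + 43/2*y → 1/14*x**2 + 27/7*x*y + 31/14*x + 6*y
  leading term x**2: subtract (1)·k_4 from 1/14*x**2 + 27/7*x*y + 31/14*x + 6*y → 27/7*x*y + 135/7*x + 162/7
  leading term x*y: subtract (27/77)·h_1 from 27/7*x*y + 135/7*x + 162/7 → 135/11*y**2 - 135/154*x + 1080/77*y - 4185/154
  leading term y**2: subtract (45/14)·k_3 from 135/11*y**2 - 135/154*x + 1080/77*y - 4185/154 → 0
  remainder 0.

S(h_1,k_4): lcm = x**2*y. S = -35/11*x*y**2 + 115/22*x**2 + 2589/11*x*y - 84*y**2 + 287/22*x + 324*y.
  leading term x*y**2: subtract (-35/121*y)·h_1 from -35/11*x*y**2 + 115/22*x**2 + 2589/11*x*y - 84*y**2 + 287/22*x + 324*y → -1225/121*y**3 + 115/22*x**2 + 60983/242*x*y - 11564/121*y**2 + 287/22*x + 88453/242*y
  leading term y**3: subtract (-175/66*y)·k_3 from -1225/121*y**3 + 115/22*x**2 + 60983/242*x*y - 11564/121*y**2 + 287/22*x + 88453/242*y → 115/22*x**2 + 2764/11*x*y - 84*y**2 + 287/22*x + 3774/11*y
  leading term x**2: subtract (805/11)·k_4 from 115/22*x**2 + 2764/11*x*y - 84*y**2 + 287/22*x + 3774/11*y → 2764/11*x*y - 84*y**2 + 13886/11*x - 96*y + 18630/11
  leading term x*y: subtract (2764/121)·h_1 from 2764/11*x*y - 84*y**2 + 13886/11*x - 96*y + 18630/11 → 86576/121*y**2 - 6184/121*x + 98944/121*y - 191704/121
  leading term y**2: subtract (6184/33)·k_3 from 86576/121*y**2 - 6184/121*x + 98944/121*y - 191704/121 → 0
  remainder 0.

S(h_2,k_4): lcm = x**2*y. S = -7*x*y**2 + 11/2*x**2 + 231*x*y - 84*y**2 + 43/2*x + 324*y.
  leading term x*y**2: subtract (-7/11*y)·h_1 from -7*x*y**2 + 11/2*x**2 + 231*x*y - 84*y**2 + 43/2*x + 324*y → -245/11*y**3 + 11/2*x**2 + 5887/22*x*y - 1204/11*y**2 + 43/2*x + 9137/22*y
  leading term y**3: subtract (-35/6*y)·k_3 from -245/11*y**3 + 11/2*x**2 + 5887/22*x*y - 1204/11*y**2 + 43/2*x + 9137/22*y → 11/2*x**2 + 266*x*y - 84*y**2 + 43/2*x + 366*y
  leading term x**2: subtract (77)·k_4 from 11/2*x**2 + 266*x*y - 84*y**2 + 43/2*x + 366*y → 266*x*y - 84*y**2 + 1336*x - 96*y + 1782
  leading term x*y: subtract (266/11)·h_1 from 266*x*y - 84*y**2 + 1336*x - 96*y + 1782 → 8386/11*y**2 - 599/11*x + 9584/11*y - 18569/11
  leading term y**2: subtract (599/3)·k_3 from 8386/11*y**2 - 599/11*x + 9584/11*y - 18569/11 → 0
  remainder 0.

S(k_3,k_4): leading monomials are coprime, so the S-polynomial reduces to 0 (Buchberger's first criterion).
Every S-polynomial of the final basis reduces to 0, so we have a Gröbner basis.
Inter-reduce: drop elements whose leading term is divisible by another's, tail-reduce, and make monic.
Reduced Gröbner basis: {x**2 - 239*x + 84*y - 324, x*y + 5*x + 6, y**2 - 1/14*x + 8/7*y - 31/14}.

Same reduced basis, so the two generating sets span the same ideal.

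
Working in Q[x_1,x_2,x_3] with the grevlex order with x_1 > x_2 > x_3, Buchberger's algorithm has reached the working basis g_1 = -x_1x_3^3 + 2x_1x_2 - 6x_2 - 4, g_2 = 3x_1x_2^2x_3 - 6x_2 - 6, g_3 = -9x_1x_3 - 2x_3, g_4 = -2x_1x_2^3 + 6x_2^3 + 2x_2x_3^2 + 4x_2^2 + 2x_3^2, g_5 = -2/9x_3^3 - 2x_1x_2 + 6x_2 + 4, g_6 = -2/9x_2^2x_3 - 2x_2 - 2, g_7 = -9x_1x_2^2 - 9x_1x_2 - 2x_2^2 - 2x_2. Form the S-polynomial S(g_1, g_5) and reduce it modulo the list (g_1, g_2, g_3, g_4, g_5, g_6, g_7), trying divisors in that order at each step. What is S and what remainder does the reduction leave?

S(g_1, g_5) = -9x_1^2x_2 + 25x_1x_2 + 18x_1 + 6x_2 + 4; remainder on division = -9x_1^2x_2 + 25x_1x_2 + 18x_1 + 6x_2 + 4.

lcm(LM(g_1), LM(g_5)) = x_1x_3^3.
S = (lcm/LT(g_1))·g_1 − (lcm/LT(g_5))·g_5 = -9x_1^2x_2 + 25x_1x_2 + 18x_1 + 6x_2 + 4.
Reduce S modulo (g_1, g_2, g_3, g_4, g_5, g_6, g_7) in that order:
  leading term x_1^2x_2: no divisor's leading term divides it; move -9x_1^2x_2 to the remainder.
  leading term x_1x_2: no divisor's leading term divides it; move 25x_1x_2 to the remainder.
  leading term x_1: no divisor's leading term divides it; move 18x_1 to the remainder.
  leading term x_2: no divisor's leading term divides it; move 6x_2 to the remainder.
  leading term 1: no divisor's leading term divides it; move 4 to the remainder.
The remainder -9x_1^2x_2 + 25x_1x_2 + 18x_1 + 6x_2 + 4 is nonzero, so it would be added as the next basis element.
An S-polynomial is built so that the two leading terms cancel; whether anything survives reduction is exactly the Gröbner-basis criterion.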